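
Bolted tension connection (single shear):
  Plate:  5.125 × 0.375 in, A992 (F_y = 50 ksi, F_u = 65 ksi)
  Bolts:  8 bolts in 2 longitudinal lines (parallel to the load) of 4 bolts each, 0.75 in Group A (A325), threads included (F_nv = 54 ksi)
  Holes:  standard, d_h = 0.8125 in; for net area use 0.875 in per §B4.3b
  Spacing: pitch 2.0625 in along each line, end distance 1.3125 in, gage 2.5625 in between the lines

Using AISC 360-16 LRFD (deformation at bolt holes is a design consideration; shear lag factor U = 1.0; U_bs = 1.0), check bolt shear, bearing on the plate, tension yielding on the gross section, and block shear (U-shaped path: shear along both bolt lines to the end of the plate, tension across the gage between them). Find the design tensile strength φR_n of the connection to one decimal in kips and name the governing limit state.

Bolt shear: A_b = π(0.75)²/4 = 0.44179 in². φR_n = 0.75 × 54 × 0.44179 × 8 × 1 = 143.1 kips.
Bearing (0.375 in plate, F_u = 65 ksi): end bolts L_c = 1.3125 − 0.8125/2 = 0.90625, R_n = min(1.2×0.90625×0.375×65, 2.4×0.75×0.375×65) = 26.508 kips/bolt; interior L_c = 2.0625 − 0.8125 = 1.25, R_n = 36.563 kips/bolt. φR_n = 0.75 × (2×26.508 + 6×36.563) = 204.3 kips.
Tension yield (gross): A_g = 5.125×0.375 = 1.9219 in². φR_n = 0.90 × 50 × 1.9219 = 86.5 kips.
Block shear: shear path 2×[1.3125+3×2.0625] = 2×7.5 in, A_gv = 5.625, A_nv = 2×(7.5 − 3.5×0.875)×0.375 = 3.3281 in²; tension across gage: (2.5625 − 1×0.875)×0.375 = 0.63281 in². R_n = min(0.6×65×3.3281, 0.6×50×5.625) + 1.0×65×0.63281 = min(129.8, 168.75) + 41.133 = 170.93 kips. φR_n = 0.75 × 170.93 = 128.2 kips.
Governing: min(143.1, 204.3, 86.5, 128.2) = 86.5 kips → gross-section yield.

86.5 kips (gross-section yield governs)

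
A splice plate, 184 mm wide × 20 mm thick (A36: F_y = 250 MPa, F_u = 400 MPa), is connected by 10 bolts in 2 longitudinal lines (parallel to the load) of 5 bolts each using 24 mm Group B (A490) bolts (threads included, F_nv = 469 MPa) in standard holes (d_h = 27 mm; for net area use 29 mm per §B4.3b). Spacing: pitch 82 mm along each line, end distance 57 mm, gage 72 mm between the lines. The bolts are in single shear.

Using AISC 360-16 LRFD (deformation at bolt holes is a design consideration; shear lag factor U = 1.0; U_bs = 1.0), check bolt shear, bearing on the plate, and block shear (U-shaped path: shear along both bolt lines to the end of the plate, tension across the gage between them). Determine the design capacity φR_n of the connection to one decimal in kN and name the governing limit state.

Bolt shear: A_b = π(24)²/4 = 452.39 mm². φR_n = 0.75 × 469 × 452.39 × 10 × 1 = 1591.3 kN.
Bearing (20 mm plate, F_u = 400 MPa): end bolts L_c = 57 − 27/2 = 43.5, R_n = min(1.2×43.5×20×400, 2.4×24×20×400) = 417.6 kN/bolt; interior L_c = 82 − 27 = 55, R_n = 460.8 kN/bolt. φR_n = 0.75 × (2×417.6 + 8×460.8) = 3391.2 kN.
Block shear: shear path 2×[57+4×82] = 2×385 mm, A_gv = 15400, A_nv = 2×(385 − 4.5×29)×20 = 10180 mm²; tension across gage: (72 − 1×29)×20 = 860 mm². R_n = min(0.6×400×10180, 0.6×250×15400) + 1.0×400×860 = min(2443.2, 2310) + 344 = 2654 kN. φR_n = 0.75 × 2654 = 1990.5 kN.
Governing: min(1591.3, 3391.2, 1990.5) = 1591.3 kN → bolt shear.

1591.3 kN (bolt shear governs)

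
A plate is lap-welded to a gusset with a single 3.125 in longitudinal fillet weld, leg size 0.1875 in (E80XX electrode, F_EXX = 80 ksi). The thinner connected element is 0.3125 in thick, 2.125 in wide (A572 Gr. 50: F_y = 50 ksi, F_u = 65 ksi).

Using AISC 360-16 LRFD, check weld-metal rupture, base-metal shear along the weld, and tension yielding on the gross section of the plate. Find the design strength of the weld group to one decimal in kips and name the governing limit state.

Weld metal: throat = 0.707×0.1875 = 0.13256 in, L = 3.125 in. φR_n = 0.75 × 0.6 × 80 × 0.13256 × 3.125 = 14.9 kips.
Base metal shear (0.3125 in plate): yield φR_n = 1.0×0.6×50×0.3125×3.125 = 29.3 kips; rupture φR_n = 0.75×0.6×65×0.3125×3.125 = 28.6 kips; take 28.6 kips (rupture).
Tension yield (gross): A_g = 2.125×0.3125 = 0.66406 in². φR_n = 0.90 × 50 × 0.66406 = 29.9 kips.
Governing: min(14.9, 28.6, 29.9) = 14.9 kips → weld metal.

14.9 kips (weld metal governs)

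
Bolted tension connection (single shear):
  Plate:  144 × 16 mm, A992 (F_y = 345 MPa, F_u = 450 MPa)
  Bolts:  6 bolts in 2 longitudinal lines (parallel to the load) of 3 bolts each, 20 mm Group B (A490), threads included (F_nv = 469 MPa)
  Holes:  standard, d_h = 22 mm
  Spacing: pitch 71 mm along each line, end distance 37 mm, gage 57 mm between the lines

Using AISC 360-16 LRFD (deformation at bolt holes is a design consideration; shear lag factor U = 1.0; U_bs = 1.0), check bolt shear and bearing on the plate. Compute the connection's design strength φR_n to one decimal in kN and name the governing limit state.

663.0 kN (bolt shear governs)

Bolt shear: A_b = π(20)²/4 = 314.16 mm². φR_n = 0.75 × 469 × 314.16 × 6 × 1 = 663.0 kN.
Bearing (16 mm plate, F_u = 450 MPa): end bolts L_c = 37 − 22/2 = 26, R_n = min(1.2×26×16×450, 2.4×20×16×450) = 224.64 kN/bolt; interior L_c = 71 − 22 = 49, R_n = 345.6 kN/bolt. φR_n = 0.75 × (2×224.64 + 4×345.6) = 1373.8 kN.
Governing: min(663.0, 1373.8) = 663.0 kN → bolt shear.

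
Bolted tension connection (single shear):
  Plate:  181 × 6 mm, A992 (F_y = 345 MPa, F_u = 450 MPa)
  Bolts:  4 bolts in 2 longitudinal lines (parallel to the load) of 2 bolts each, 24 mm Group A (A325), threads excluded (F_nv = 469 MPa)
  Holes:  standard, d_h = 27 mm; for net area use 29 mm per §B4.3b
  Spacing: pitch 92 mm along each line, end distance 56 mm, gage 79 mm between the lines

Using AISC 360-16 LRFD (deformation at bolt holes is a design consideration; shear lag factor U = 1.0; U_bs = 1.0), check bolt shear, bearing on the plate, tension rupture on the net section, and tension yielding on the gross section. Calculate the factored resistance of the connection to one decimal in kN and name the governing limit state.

249.1 kN (net-section rupture governs)

Bolt shear: A_b = π(24)²/4 = 452.39 mm². φR_n = 0.75 × 469 × 452.39 × 4 × 1 = 636.5 kN.
Bearing (6 mm plate, F_u = 450 MPa): end bolts L_c = 56 − 27/2 = 42.5, R_n = min(1.2×42.5×6×450, 2.4×24×6×450) = 137.7 kN/bolt; interior L_c = 92 − 27 = 65, R_n = 155.52 kN/bolt. φR_n = 0.75 × (2×137.7 + 2×155.52) = 439.8 kN.
Tension rupture (net): A_n = (181 − 2×29)×6 = 738 mm² (U = 1.0, A_e = A_n). φR_n = 0.75 × 450 × 738 = 249.1 kN.
Tension yield (gross): A_g = 181×6 = 1086 mm². φR_n = 0.90 × 345 × 1086 = 337.2 kN.
Governing: min(636.5, 439.8, 249.1, 337.2) = 249.1 kN → net-section rupture.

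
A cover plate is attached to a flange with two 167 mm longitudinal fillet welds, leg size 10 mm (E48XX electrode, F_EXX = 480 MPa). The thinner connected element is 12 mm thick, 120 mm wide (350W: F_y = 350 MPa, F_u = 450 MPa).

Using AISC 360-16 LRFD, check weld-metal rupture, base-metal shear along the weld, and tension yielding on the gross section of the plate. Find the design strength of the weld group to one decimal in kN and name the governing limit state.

453.6 kN (gross-section yield governs)

Weld metal: throat = 0.707×10 = 7.07 mm, L = 2×167 = 334 mm. φR_n = 0.75 × 0.6 × 480 × 7.07 × 334 = 510.1 kN.
Base metal shear (12 mm plate): yield φR_n = 1.0×0.6×350×12×334 = 841.7 kN; rupture φR_n = 0.75×0.6×450×12×334 = 811.6 kN; take 811.6 kN (rupture).
Tension yield (gross): A_g = 120×12 = 1440 mm². φR_n = 0.90 × 350 × 1440 = 453.6 kN.
Governing: min(510.1, 811.6, 453.6) = 453.6 kN → gross-section yield.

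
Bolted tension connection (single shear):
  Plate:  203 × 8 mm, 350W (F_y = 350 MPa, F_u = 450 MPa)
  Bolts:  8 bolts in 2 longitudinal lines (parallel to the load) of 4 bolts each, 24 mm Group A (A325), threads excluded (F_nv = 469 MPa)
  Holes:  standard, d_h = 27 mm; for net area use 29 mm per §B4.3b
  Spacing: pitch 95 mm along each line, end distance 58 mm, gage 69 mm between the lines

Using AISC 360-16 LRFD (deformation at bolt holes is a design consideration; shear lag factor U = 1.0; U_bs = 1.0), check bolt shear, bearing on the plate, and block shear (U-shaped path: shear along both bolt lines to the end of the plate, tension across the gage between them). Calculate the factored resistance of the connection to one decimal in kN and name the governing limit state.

Bolt shear: A_b = π(24)²/4 = 452.39 mm². φR_n = 0.75 × 469 × 452.39 × 8 × 1 = 1273.0 kN.
Bearing (8 mm plate, F_u = 450 MPa): end bolts L_c = 58 − 27/2 = 44.5, R_n = min(1.2×44.5×8×450, 2.4×24×8×450) = 192.24 kN/bolt; interior L_c = 95 − 27 = 68, R_n = 207.36 kN/bolt. φR_n = 0.75 × (2×192.24 + 6×207.36) = 1221.5 kN.
Block shear: shear path 2×[58+3×95] = 2×343 mm, A_gv = 5488, A_nv = 2×(343 − 3.5×29)×8 = 3864 mm²; tension across gage: (69 − 1×29)×8 = 320 mm². R_n = min(0.6×450×3864, 0.6×350×5488) + 1.0×450×320 = min(1043.3, 1152.5) + 144 = 1187.3 kN. φR_n = 0.75 × 1187.3 = 890.5 kN.
Governing: min(1273.0, 1221.5, 890.5) = 890.5 kN → block shear.

890.5 kN (block shear governs)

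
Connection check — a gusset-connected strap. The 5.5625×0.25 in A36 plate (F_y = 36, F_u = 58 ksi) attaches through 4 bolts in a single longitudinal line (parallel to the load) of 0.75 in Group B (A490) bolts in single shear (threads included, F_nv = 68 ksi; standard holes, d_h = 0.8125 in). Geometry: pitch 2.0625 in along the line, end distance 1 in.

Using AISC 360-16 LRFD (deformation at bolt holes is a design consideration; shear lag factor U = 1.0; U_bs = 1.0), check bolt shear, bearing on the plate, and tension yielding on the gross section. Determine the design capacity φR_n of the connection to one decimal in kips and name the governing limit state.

Bolt shear: A_b = π(0.75)²/4 = 0.44179 in². φR_n = 0.75 × 68 × 0.44179 × 4 × 1 = 90.1 kips.
Bearing (0.25 in plate, F_u = 58 ksi): end bolts L_c = 1 − 0.8125/2 = 0.59375, R_n = min(1.2×0.59375×0.25×58, 2.4×0.75×0.25×58) = 10.331 kips/bolt; interior L_c = 2.0625 − 0.8125 = 1.25, R_n = 21.75 kips/bolt. φR_n = 0.75 × (1×10.331 + 3×21.75) = 56.7 kips.
Tension yield (gross): A_g = 5.5625×0.25 = 1.3906 in². φR_n = 0.90 × 36 × 1.3906 = 45.1 kips.
Governing: min(90.1, 56.7, 45.1) = 45.1 kips → gross-section yield.

45.1 kips (gross-section yield governs)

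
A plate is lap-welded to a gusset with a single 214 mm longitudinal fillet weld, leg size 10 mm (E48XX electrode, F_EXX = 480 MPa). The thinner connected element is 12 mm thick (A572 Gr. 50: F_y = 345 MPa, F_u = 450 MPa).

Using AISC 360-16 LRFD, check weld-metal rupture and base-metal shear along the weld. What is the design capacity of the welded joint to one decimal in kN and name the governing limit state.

326.8 kN (weld metal governs)

Weld metal: throat = 0.707×10 = 7.07 mm, L = 214 mm. φR_n = 0.75 × 0.6 × 480 × 7.07 × 214 = 326.8 kN.
Base metal shear (12 mm plate): yield φR_n = 1.0×0.6×345×12×214 = 531.6 kN; rupture φR_n = 0.75×0.6×450×12×214 = 520.0 kN; take 520.0 kN (rupture).
Governing: min(326.8, 520.0) = 326.8 kN → weld metal.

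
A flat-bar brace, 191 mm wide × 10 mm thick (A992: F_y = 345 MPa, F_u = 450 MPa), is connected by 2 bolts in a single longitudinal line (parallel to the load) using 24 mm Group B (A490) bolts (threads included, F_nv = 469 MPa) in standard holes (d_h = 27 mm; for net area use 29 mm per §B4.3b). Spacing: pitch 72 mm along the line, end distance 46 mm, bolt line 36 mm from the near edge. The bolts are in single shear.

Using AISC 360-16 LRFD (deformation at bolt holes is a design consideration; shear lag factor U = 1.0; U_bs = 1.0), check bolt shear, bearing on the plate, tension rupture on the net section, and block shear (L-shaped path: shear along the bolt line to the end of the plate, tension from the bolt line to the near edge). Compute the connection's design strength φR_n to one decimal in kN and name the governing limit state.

Bolt shear: A_b = π(24)²/4 = 452.39 mm². φR_n = 0.75 × 469 × 452.39 × 2 × 1 = 318.3 kN.
Bearing (10 mm plate, F_u = 450 MPa): end bolts L_c = 46 − 27/2 = 32.5, R_n = min(1.2×32.5×10×450, 2.4×24×10×450) = 175.5 kN/bolt; interior L_c = 72 − 27 = 45, R_n = 243 kN/bolt. φR_n = 0.75 × (1×175.5 + 1×243) = 313.9 kN.
Tension rupture (net): A_n = (191 − 1×29)×10 = 1620 mm² (U = 1.0, A_e = A_n). φR_n = 0.75 × 450 × 1620 = 546.8 kN.
Block shear: shear path 1×[46+1×72] = 1×118 mm, A_gv = 1180, A_nv = 1×(118 − 1.5×29)×10 = 745 mm²; tension to near edge: (36 − 0.5×29)×10 = 215 mm². R_n = min(0.6×450×745, 0.6×345×1180) + 1.0×450×215 = min(201.15, 244.26) + 96.75 = 297.9 kN. φR_n = 0.75 × 297.9 = 223.4 kN.
Governing: min(318.3, 313.9, 546.8, 223.4) = 223.4 kN → block shear.

223.4 kN (block shear governs)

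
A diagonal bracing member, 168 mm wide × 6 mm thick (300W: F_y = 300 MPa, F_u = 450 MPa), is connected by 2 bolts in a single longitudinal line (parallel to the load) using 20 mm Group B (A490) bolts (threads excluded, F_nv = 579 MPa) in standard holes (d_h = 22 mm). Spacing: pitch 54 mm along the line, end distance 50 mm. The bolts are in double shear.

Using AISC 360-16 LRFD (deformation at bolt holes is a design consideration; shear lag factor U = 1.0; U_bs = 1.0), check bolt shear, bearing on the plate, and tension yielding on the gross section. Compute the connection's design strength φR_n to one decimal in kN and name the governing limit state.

Bolt shear: A_b = π(20)²/4 = 314.16 mm². φR_n = 0.75 × 579 × 314.16 × 2 × 2 = 545.7 kN.
Bearing (6 mm plate, F_u = 450 MPa): end bolts L_c = 50 − 22/2 = 39, R_n = min(1.2×39×6×450, 2.4×20×6×450) = 126.36 kN/bolt; interior L_c = 54 − 22 = 32, R_n = 103.68 kN/bolt. φR_n = 0.75 × (1×126.36 + 1×103.68) = 172.5 kN.
Tension yield (gross): A_g = 168×6 = 1008 mm². φR_n = 0.90 × 300 × 1008 = 272.2 kN.
Governing: min(545.7, 172.5, 272.2) = 172.5 kN → bearing.

172.5 kN (bearing governs)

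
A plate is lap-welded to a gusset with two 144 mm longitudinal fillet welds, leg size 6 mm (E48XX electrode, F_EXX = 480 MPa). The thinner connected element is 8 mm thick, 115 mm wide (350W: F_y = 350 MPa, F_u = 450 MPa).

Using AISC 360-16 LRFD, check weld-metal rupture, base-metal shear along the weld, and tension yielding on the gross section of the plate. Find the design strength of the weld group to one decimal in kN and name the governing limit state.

263.9 kN (weld metal governs)

Weld metal: throat = 0.707×6 = 4.242 mm, L = 2×144 = 288 mm. φR_n = 0.75 × 0.6 × 480 × 4.242 × 288 = 263.9 kN.
Base metal shear (8 mm plate): yield φR_n = 1.0×0.6×350×8×288 = 483.8 kN; rupture φR_n = 0.75×0.6×450×8×288 = 466.6 kN; take 466.6 kN (rupture).
Tension yield (gross): A_g = 115×8 = 920 mm². φR_n = 0.90 × 350 × 920 = 289.8 kN.
Governing: min(263.9, 466.6, 289.8) = 263.9 kN → weld metal.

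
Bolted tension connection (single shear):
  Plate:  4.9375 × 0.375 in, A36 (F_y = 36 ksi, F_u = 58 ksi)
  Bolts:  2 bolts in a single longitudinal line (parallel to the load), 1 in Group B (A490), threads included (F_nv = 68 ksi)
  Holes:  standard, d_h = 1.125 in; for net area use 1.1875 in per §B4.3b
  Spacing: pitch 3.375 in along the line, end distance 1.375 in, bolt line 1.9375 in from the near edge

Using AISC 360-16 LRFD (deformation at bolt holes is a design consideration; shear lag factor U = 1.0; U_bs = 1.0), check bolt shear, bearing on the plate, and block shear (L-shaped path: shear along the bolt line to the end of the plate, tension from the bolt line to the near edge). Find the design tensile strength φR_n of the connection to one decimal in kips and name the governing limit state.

Bolt shear: A_b = π(1)²/4 = 0.7854 in². φR_n = 0.75 × 68 × 0.7854 × 2 × 1 = 80.1 kips.
Bearing (0.375 in plate, F_u = 58 ksi): end bolts L_c = 1.375 − 1.125/2 = 0.8125, R_n = min(1.2×0.8125×0.375×58, 2.4×1×0.375×58) = 21.206 kips/bolt; interior L_c = 3.375 − 1.125 = 2.25, R_n = 52.2 kips/bolt. φR_n = 0.75 × (1×21.206 + 1×52.2) = 55.1 kips.
Block shear: shear path 1×[1.375+1×3.375] = 1×4.75 in, A_gv = 1.7813, A_nv = 1×(4.75 − 1.5×1.1875)×0.375 = 1.1133 in²; tension to near edge: (1.9375 − 0.5×1.1875)×0.375 = 0.50391 in². R_n = min(0.6×58×1.1133, 0.6×36×1.7813) + 1.0×58×0.50391 = min(38.743, 38.476) + 29.227 = 67.703 kips. φR_n = 0.75 × 67.703 = 50.8 kips.
Governing: min(80.1, 55.1, 50.8) = 50.8 kips → block shear.

50.8 kips (block shear governs)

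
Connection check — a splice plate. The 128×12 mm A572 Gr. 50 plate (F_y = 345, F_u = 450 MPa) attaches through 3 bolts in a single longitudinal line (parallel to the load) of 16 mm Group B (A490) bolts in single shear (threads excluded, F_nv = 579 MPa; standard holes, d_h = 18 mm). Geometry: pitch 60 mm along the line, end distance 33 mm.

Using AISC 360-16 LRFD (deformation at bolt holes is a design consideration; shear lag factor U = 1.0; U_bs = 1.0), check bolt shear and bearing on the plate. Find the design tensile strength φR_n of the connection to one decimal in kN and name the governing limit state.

Bolt shear: A_b = π(16)²/4 = 201.06 mm². φR_n = 0.75 × 579 × 201.06 × 3 × 1 = 261.9 kN.
Bearing (12 mm plate, F_u = 450 MPa): end bolts L_c = 33 − 18/2 = 24, R_n = min(1.2×24×12×450, 2.4×16×12×450) = 155.52 kN/bolt; interior L_c = 60 − 18 = 42, R_n = 207.36 kN/bolt. φR_n = 0.75 × (1×155.52 + 2×207.36) = 427.7 kN.
Governing: min(261.9, 427.7) = 261.9 kN → bolt shear.

261.9 kN (bolt shear governs)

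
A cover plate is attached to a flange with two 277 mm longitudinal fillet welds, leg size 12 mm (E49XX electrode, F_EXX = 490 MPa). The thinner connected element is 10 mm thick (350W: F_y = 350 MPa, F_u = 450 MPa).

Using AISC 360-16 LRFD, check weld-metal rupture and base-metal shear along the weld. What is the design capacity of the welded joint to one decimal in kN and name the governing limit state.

1036.4 kN (weld metal governs)

Weld metal: throat = 0.707×12 = 8.484 mm, L = 2×277 = 554 mm. φR_n = 0.75 × 0.6 × 490 × 8.484 × 554 = 1036.4 kN.
Base metal shear (10 mm plate): yield φR_n = 1.0×0.6×350×10×554 = 1163.4 kN; rupture φR_n = 0.75×0.6×450×10×554 = 1121.9 kN; take 1121.9 kN (rupture).
Governing: min(1036.4, 1121.9) = 1036.4 kN → weld metal.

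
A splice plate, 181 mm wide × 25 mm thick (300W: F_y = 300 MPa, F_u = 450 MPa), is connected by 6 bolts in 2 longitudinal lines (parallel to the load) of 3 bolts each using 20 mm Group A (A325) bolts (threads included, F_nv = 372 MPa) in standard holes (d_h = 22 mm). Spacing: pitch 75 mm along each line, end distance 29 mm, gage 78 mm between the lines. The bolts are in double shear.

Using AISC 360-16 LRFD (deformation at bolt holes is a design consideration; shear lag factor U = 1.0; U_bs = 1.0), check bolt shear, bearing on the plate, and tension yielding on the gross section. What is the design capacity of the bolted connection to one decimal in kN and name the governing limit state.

1051.8 kN (bolt shear governs)

Bolt shear: A_b = π(20)²/4 = 314.16 mm². φR_n = 0.75 × 372 × 314.16 × 6 × 2 = 1051.8 kN.
Bearing (25 mm plate, F_u = 450 MPa): end bolts L_c = 29 − 22/2 = 18, R_n = min(1.2×18×25×450, 2.4×20×25×450) = 243 kN/bolt; interior L_c = 75 − 22 = 53, R_n = 540 kN/bolt. φR_n = 0.75 × (2×243 + 4×540) = 1984.5 kN.
Tension yield (gross): A_g = 181×25 = 4525 mm². φR_n = 0.90 × 300 × 4525 = 1221.8 kN.
Governing: min(1051.8, 1984.5, 1221.8) = 1051.8 kN → bolt shear.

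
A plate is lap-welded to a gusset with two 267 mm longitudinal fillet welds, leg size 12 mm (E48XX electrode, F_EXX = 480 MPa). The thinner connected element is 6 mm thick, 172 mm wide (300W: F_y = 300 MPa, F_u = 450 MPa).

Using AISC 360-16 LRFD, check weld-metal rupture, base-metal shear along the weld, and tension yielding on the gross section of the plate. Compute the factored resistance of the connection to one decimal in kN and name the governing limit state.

Weld metal: throat = 0.707×12 = 8.484 mm, L = 2×267 = 534 mm. φR_n = 0.75 × 0.6 × 480 × 8.484 × 534 = 978.6 kN.
Base metal shear (6 mm plate): yield φR_n = 1.0×0.6×300×6×534 = 576.7 kN; rupture φR_n = 0.75×0.6×450×6×534 = 648.8 kN; take 576.7 kN (yield).
Tension yield (gross): A_g = 172×6 = 1032 mm². φR_n = 0.90 × 300 × 1032 = 278.6 kN.
Governing: min(978.6, 576.7, 278.6) = 278.6 kN → gross-section yield.

278.6 kN (gross-section yield governs)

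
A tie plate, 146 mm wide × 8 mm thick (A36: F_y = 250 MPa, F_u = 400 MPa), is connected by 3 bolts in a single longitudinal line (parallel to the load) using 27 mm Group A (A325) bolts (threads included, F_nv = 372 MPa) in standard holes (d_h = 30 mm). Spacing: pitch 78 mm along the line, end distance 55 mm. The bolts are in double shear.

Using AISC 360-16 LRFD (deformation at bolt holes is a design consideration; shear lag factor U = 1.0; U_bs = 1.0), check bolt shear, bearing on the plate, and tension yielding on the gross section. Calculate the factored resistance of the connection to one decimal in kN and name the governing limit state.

262.8 kN (gross-section yield governs)

Bolt shear: A_b = π(27)²/4 = 572.56 mm². φR_n = 0.75 × 372 × 572.56 × 3 × 2 = 958.5 kN.
Bearing (8 mm plate, F_u = 400 MPa): end bolts L_c = 55 − 30/2 = 40, R_n = min(1.2×40×8×400, 2.4×27×8×400) = 153.6 kN/bolt; interior L_c = 78 − 30 = 48, R_n = 184.32 kN/bolt. φR_n = 0.75 × (1×153.6 + 2×184.32) = 391.7 kN.
Tension yield (gross): A_g = 146×8 = 1168 mm². φR_n = 0.90 × 250 × 1168 = 262.8 kN.
Governing: min(958.5, 391.7, 262.8) = 262.8 kN → gross-section yield.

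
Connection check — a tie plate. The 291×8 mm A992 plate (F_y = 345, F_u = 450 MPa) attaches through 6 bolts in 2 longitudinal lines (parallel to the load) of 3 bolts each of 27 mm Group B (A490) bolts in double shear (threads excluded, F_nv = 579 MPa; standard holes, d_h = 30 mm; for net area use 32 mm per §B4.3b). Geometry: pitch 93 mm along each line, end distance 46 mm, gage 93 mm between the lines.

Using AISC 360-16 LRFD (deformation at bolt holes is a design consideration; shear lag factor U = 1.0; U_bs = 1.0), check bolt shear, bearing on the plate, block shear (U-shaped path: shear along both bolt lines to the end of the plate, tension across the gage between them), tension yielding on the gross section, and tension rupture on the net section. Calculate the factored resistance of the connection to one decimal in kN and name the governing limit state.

Bolt shear: A_b = π(27)²/4 = 572.56 mm². φR_n = 0.75 × 579 × 572.56 × 6 × 2 = 2983.6 kN.
Bearing (8 mm plate, F_u = 450 MPa): end bolts L_c = 46 − 30/2 = 31, R_n = min(1.2×31×8×450, 2.4×27×8×450) = 133.92 kN/bolt; interior L_c = 93 − 30 = 63, R_n = 233.28 kN/bolt. φR_n = 0.75 × (2×133.92 + 4×233.28) = 900.7 kN.
Block shear: shear path 2×[46+2×93] = 2×232 mm, A_gv = 3712, A_nv = 2×(232 − 2.5×32)×8 = 2432 mm²; tension across gage: (93 − 1×32)×8 = 488 mm². R_n = min(0.6×450×2432, 0.6×345×3712) + 1.0×450×488 = min(656.64, 768.38) + 219.6 = 876.24 kN. φR_n = 0.75 × 876.24 = 657.2 kN.
Tension yield (gross): A_g = 291×8 = 2328 mm². φR_n = 0.90 × 345 × 2328 = 722.8 kN.
Tension rupture (net): A_n = (291 − 2×32)×8 = 1816 mm² (U = 1.0, A_e = A_n). φR_n = 0.75 × 450 × 1816 = 612.9 kN.
Governing: min(2983.6, 900.7, 657.2, 722.8, 612.9) = 612.9 kN → net-section rupture.

612.9 kN (net-section rupture governs)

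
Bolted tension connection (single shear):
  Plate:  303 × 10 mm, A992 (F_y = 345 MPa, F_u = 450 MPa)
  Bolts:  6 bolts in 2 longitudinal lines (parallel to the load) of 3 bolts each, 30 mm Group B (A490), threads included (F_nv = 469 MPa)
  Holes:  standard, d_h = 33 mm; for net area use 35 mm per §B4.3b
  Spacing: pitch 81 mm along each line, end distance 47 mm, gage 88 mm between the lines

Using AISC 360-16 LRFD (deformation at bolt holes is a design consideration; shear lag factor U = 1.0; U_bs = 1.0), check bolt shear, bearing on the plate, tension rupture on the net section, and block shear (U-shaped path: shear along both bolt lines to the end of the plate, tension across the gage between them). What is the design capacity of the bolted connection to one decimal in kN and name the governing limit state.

Bolt shear: A_b = π(30)²/4 = 706.86 mm². φR_n = 0.75 × 469 × 706.86 × 6 × 1 = 1491.8 kN.
Bearing (10 mm plate, F_u = 450 MPa): end bolts L_c = 47 − 33/2 = 30.5, R_n = min(1.2×30.5×10×450, 2.4×30×10×450) = 164.7 kN/bolt; interior L_c = 81 − 33 = 48, R_n = 259.2 kN/bolt. φR_n = 0.75 × (2×164.7 + 4×259.2) = 1024.7 kN.
Tension rupture (net): A_n = (303 − 2×35)×10 = 2330 mm² (U = 1.0, A_e = A_n). φR_n = 0.75 × 450 × 2330 = 786.4 kN.
Block shear: shear path 2×[47+2×81] = 2×209 mm, A_gv = 4180, A_nv = 2×(209 − 2.5×35)×10 = 2430 mm²; tension across gage: (88 − 1×35)×10 = 530 mm². R_n = min(0.6×450×2430, 0.6×345×4180) + 1.0×450×530 = min(656.1, 865.26) + 238.5 = 894.6 kN. φR_n = 0.75 × 894.6 = 671.0 kN.
Governing: min(1491.8, 1024.7, 786.4, 671.0) = 671.0 kN → block shear.

671.0 kN (block shear governs)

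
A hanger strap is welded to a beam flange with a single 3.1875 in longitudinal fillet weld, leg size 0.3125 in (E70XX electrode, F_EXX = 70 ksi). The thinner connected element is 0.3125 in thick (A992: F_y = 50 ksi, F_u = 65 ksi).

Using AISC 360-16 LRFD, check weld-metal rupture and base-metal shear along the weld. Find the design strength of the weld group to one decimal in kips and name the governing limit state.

22.2 kips (weld metal governs)

Weld metal: throat = 0.707×0.3125 = 0.22094 in, L = 3.1875 in. φR_n = 0.75 × 0.6 × 70 × 0.22094 × 3.1875 = 22.2 kips.
Base metal shear (0.3125 in plate): yield φR_n = 1.0×0.6×50×0.3125×3.1875 = 29.9 kips; rupture φR_n = 0.75×0.6×65×0.3125×3.1875 = 29.1 kips; take 29.1 kips (rupture).
Governing: min(22.2, 29.1) = 22.2 kips → weld metal.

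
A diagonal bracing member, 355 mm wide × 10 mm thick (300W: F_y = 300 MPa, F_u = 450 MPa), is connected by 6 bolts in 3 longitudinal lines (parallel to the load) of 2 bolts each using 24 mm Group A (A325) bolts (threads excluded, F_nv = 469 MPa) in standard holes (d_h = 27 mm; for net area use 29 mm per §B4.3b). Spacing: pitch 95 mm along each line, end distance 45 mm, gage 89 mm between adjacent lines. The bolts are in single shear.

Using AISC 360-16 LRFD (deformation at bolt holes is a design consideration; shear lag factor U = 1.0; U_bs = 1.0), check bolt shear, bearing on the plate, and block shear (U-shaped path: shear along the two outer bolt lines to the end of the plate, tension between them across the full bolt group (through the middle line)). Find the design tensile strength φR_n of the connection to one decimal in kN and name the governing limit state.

Bolt shear: A_b = π(24)²/4 = 452.39 mm². φR_n = 0.75 × 469 × 452.39 × 6 × 1 = 954.8 kN.
Bearing (10 mm plate, F_u = 450 MPa): end bolts L_c = 45 − 27/2 = 31.5, R_n = min(1.2×31.5×10×450, 2.4×24×10×450) = 170.1 kN/bolt; interior L_c = 95 − 27 = 68, R_n = 259.2 kN/bolt. φR_n = 0.75 × (3×170.1 + 3×259.2) = 965.9 kN.
Block shear: shear path 2×[45+1×95] = 2×140 mm, A_gv = 2800, A_nv = 2×(140 − 1.5×29)×10 = 1930 mm²; tension across gage: (178 − 2×29)×10 = 1200 mm². R_n = min(0.6×450×1930, 0.6×300×2800) + 1.0×450×1200 = min(521.1, 504) + 540 = 1044 kN. φR_n = 0.75 × 1044 = 783.0 kN.
Governing: min(954.8, 965.9, 783.0) = 783.0 kN → block shear.

783.0 kN (block shear governs)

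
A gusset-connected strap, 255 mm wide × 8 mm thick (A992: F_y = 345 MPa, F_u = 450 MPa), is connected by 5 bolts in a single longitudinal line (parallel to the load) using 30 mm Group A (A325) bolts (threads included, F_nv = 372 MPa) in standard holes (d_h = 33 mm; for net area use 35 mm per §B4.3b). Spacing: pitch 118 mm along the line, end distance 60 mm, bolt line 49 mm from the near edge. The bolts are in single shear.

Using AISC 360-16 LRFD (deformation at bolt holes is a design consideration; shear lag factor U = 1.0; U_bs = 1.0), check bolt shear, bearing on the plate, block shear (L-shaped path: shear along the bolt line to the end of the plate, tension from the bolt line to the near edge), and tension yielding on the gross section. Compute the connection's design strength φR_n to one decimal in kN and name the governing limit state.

Bolt shear: A_b = π(30)²/4 = 706.86 mm². φR_n = 0.75 × 372 × 706.86 × 5 × 1 = 986.1 kN.
Bearing (8 mm plate, F_u = 450 MPa): end bolts L_c = 60 − 33/2 = 43.5, R_n = min(1.2×43.5×8×450, 2.4×30×8×450) = 187.92 kN/bolt; interior L_c = 118 − 33 = 85, R_n = 259.2 kN/bolt. φR_n = 0.75 × (1×187.92 + 4×259.2) = 918.5 kN.
Block shear: shear path 1×[60+4×118] = 1×532 mm, A_gv = 4256, A_nv = 1×(532 − 4.5×35)×8 = 2996 mm²; tension to near edge: (49 − 0.5×35)×8 = 252 mm². R_n = min(0.6×450×2996, 0.6×345×4256) + 1.0×450×252 = min(808.92, 880.99) + 113.4 = 922.32 kN. φR_n = 0.75 × 922.32 = 691.7 kN.
Tension yield (gross): A_g = 255×8 = 2040 mm². φR_n = 0.90 × 345 × 2040 = 633.4 kN.
Governing: min(986.1, 918.5, 691.7, 633.4) = 633.4 kN → gross-section yield.

633.4 kN (gross-section yield governs)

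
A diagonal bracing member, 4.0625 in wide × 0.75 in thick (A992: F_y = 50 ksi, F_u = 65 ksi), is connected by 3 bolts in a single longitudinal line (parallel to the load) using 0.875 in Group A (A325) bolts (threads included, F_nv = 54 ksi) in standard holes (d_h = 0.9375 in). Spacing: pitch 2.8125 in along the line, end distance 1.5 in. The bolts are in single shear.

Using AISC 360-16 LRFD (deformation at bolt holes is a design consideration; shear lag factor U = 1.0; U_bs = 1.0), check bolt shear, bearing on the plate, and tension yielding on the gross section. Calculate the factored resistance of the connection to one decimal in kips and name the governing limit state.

73.1 kips (bolt shear governs)

Bolt shear: A_b = π(0.875)²/4 = 0.60132 in². φR_n = 0.75 × 54 × 0.60132 × 3 × 1 = 73.1 kips.
Bearing (0.75 in plate, F_u = 65 ksi): end bolts L_c = 1.5 − 0.9375/2 = 1.03125, R_n = min(1.2×1.03125×0.75×65, 2.4×0.875×0.75×65) = 60.328 kips/bolt; interior L_c = 2.8125 − 0.9375 = 1.875, R_n = 102.38 kips/bolt. φR_n = 0.75 × (1×60.328 + 2×102.38) = 198.8 kips.
Tension yield (gross): A_g = 4.0625×0.75 = 3.0469 in². φR_n = 0.90 × 50 × 3.0469 = 137.1 kips.
Governing: min(73.1, 198.8, 137.1) = 73.1 kips → bolt shear.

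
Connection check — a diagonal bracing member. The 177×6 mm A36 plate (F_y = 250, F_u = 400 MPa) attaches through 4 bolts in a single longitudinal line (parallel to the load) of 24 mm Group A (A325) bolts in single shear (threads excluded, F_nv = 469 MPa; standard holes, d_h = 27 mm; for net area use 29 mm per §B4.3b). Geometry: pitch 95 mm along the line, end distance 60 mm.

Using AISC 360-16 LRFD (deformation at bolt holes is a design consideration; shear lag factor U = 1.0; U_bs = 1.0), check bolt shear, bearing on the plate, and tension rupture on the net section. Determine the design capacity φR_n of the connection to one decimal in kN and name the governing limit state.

266.4 kN (net-section rupture governs)

Bolt shear: A_b = π(24)²/4 = 452.39 mm². φR_n = 0.75 × 469 × 452.39 × 4 × 1 = 636.5 kN.
Bearing (6 mm plate, F_u = 400 MPa): end bolts L_c = 60 − 27/2 = 46.5, R_n = min(1.2×46.5×6×400, 2.4×24×6×400) = 133.92 kN/bolt; interior L_c = 95 − 27 = 68, R_n = 138.24 kN/bolt. φR_n = 0.75 × (1×133.92 + 3×138.24) = 411.5 kN.
Tension rupture (net): A_n = (177 − 1×29)×6 = 888 mm² (U = 1.0, A_e = A_n). φR_n = 0.75 × 400 × 888 = 266.4 kN.
Governing: min(636.5, 411.5, 266.4) = 266.4 kN → net-section rupture.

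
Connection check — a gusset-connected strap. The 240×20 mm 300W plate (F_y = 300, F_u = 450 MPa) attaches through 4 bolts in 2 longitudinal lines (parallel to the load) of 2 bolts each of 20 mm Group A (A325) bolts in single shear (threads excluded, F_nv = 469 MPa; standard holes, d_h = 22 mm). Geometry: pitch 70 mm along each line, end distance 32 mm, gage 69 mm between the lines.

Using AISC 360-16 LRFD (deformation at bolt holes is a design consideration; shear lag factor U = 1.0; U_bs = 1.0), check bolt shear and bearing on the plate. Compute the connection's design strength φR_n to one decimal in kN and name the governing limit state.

442.0 kN (bolt shear governs)

Bolt shear: A_b = π(20)²/4 = 314.16 mm². φR_n = 0.75 × 469 × 314.16 × 4 × 1 = 442.0 kN.
Bearing (20 mm plate, F_u = 450 MPa): end bolts L_c = 32 − 22/2 = 21, R_n = min(1.2×21×20×450, 2.4×20×20×450) = 226.8 kN/bolt; interior L_c = 70 − 22 = 48, R_n = 432 kN/bolt. φR_n = 0.75 × (2×226.8 + 2×432) = 988.2 kN.
Governing: min(442.0, 988.2) = 442.0 kN → bolt shear.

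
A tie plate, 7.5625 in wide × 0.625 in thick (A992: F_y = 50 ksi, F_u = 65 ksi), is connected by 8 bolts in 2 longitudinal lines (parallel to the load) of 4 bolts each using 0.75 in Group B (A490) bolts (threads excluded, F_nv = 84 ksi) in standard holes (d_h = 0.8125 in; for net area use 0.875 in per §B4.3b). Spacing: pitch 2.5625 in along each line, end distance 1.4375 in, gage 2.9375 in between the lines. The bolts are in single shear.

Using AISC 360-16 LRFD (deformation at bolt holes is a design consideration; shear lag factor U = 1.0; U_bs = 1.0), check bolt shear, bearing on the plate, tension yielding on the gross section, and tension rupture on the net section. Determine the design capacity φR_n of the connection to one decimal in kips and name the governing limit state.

177.1 kips (net-section rupture governs)

Bolt shear: A_b = π(0.75)²/4 = 0.44179 in². φR_n = 0.75 × 84 × 0.44179 × 8 × 1 = 222.7 kips.
Bearing (0.625 in plate, F_u = 65 ksi): end bolts L_c = 1.4375 − 0.8125/2 = 1.03125, R_n = min(1.2×1.03125×0.625×65, 2.4×0.75×0.625×65) = 50.273 kips/bolt; interior L_c = 2.5625 − 0.8125 = 1.75, R_n = 73.125 kips/bolt. φR_n = 0.75 × (2×50.273 + 6×73.125) = 404.5 kips.
Tension yield (gross): A_g = 7.5625×0.625 = 4.7266 in². φR_n = 0.90 × 50 × 4.7266 = 212.7 kips.
Tension rupture (net): A_n = (7.5625 − 2×0.875)×0.625 = 3.6328 in² (U = 1.0, A_e = A_n). φR_n = 0.75 × 65 × 3.6328 = 177.1 kips.
Governing: min(222.7, 404.5, 212.7, 177.1) = 177.1 kips → net-section rupture.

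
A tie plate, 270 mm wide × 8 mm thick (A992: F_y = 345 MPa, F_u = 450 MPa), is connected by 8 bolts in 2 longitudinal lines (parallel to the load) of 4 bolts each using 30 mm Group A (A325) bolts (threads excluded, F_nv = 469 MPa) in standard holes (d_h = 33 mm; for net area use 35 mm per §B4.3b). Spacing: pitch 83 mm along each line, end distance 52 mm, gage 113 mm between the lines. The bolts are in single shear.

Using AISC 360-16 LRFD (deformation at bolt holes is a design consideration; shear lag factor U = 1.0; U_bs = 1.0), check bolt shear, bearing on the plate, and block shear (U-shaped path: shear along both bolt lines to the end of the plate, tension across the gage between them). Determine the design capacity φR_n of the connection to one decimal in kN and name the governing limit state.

Bolt shear: A_b = π(30)²/4 = 706.86 mm². φR_n = 0.75 × 469 × 706.86 × 8 × 1 = 1989.1 kN.
Bearing (8 mm plate, F_u = 450 MPa): end bolts L_c = 52 − 33/2 = 35.5, R_n = min(1.2×35.5×8×450, 2.4×30×8×450) = 153.36 kN/bolt; interior L_c = 83 − 33 = 50, R_n = 216 kN/bolt. φR_n = 0.75 × (2×153.36 + 6×216) = 1202.0 kN.
Block shear: shear path 2×[52+3×83] = 2×301 mm, A_gv = 4816, A_nv = 2×(301 − 3.5×35)×8 = 2856 mm²; tension across gage: (113 − 1×35)×8 = 624 mm². R_n = min(0.6×450×2856, 0.6×345×4816) + 1.0×450×624 = min(771.12, 996.91) + 280.8 = 1051.9 kN. φR_n = 0.75 × 1051.9 = 788.9 kN.
Governing: min(1989.1, 1202.0, 788.9) = 788.9 kN → block shear.

788.9 kN (block shear governs)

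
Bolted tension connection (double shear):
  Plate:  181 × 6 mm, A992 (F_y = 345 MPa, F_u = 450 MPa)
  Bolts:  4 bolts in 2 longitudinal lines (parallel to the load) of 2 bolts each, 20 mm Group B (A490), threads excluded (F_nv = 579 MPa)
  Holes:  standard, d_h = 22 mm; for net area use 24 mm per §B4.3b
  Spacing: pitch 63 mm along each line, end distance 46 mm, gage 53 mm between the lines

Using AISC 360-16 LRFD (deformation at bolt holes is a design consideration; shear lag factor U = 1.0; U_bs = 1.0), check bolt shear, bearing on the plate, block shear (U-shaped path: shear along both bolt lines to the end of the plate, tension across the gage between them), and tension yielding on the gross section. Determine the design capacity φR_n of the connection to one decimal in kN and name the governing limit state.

236.1 kN (block shear governs)

Bolt shear: A_b = π(20)²/4 = 314.16 mm². φR_n = 0.75 × 579 × 314.16 × 4 × 2 = 1091.4 kN.
Bearing (6 mm plate, F_u = 450 MPa): end bolts L_c = 46 − 22/2 = 35, R_n = min(1.2×35×6×450, 2.4×20×6×450) = 113.4 kN/bolt; interior L_c = 63 − 22 = 41, R_n = 129.6 kN/bolt. φR_n = 0.75 × (2×113.4 + 2×129.6) = 364.5 kN.
Block shear: shear path 2×[46+1×63] = 2×109 mm, A_gv = 1308, A_nv = 2×(109 − 1.5×24)×6 = 876 mm²; tension across gage: (53 − 1×24)×6 = 174 mm². R_n = min(0.6×450×876, 0.6×345×1308) + 1.0×450×174 = min(236.52, 270.76) + 78.3 = 314.82 kN. φR_n = 0.75 × 314.82 = 236.1 kN.
Tension yield (gross): A_g = 181×6 = 1086 mm². φR_n = 0.90 × 345 × 1086 = 337.2 kN.
Governing: min(1091.4, 364.5, 236.1, 337.2) = 236.1 kN → block shear.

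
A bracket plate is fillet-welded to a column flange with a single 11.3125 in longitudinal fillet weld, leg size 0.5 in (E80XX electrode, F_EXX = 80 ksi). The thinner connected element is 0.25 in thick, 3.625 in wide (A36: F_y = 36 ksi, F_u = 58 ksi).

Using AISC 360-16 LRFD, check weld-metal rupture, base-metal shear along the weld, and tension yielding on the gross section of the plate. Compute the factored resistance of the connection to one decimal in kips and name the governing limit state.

29.4 kips (gross-section yield governs)

Weld metal: throat = 0.707×0.5 = 0.3535 in, L = 11.3125 in. φR_n = 0.75 × 0.6 × 80 × 0.3535 × 11.3125 = 144.0 kips.
Base metal shear (0.25 in plate): yield φR_n = 1.0×0.6×36×0.25×11.3125 = 61.1 kips; rupture φR_n = 0.75×0.6×58×0.25×11.3125 = 73.8 kips; take 61.1 kips (yield).
Tension yield (gross): A_g = 3.625×0.25 = 0.90625 in². φR_n = 0.90 × 36 × 0.90625 = 29.4 kips.
Governing: min(144.0, 61.1, 29.4) = 29.4 kips → gross-section yield.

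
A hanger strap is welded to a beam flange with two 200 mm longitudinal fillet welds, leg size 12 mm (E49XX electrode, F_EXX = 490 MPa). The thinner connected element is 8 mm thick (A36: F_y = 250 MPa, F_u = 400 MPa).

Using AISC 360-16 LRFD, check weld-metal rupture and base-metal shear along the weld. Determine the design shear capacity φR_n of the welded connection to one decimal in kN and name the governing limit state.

Weld metal: throat = 0.707×12 = 8.484 mm, L = 2×200 = 400 mm. φR_n = 0.75 × 0.6 × 490 × 8.484 × 400 = 748.3 kN.
Base metal shear (8 mm plate): yield φR_n = 1.0×0.6×250×8×400 = 480.0 kN; rupture φR_n = 0.75×0.6×400×8×400 = 576.0 kN; take 480.0 kN (yield).
Governing: min(748.3, 480.0) = 480.0 kN → base-metal shear.

480.0 kN (base-metal shear governs)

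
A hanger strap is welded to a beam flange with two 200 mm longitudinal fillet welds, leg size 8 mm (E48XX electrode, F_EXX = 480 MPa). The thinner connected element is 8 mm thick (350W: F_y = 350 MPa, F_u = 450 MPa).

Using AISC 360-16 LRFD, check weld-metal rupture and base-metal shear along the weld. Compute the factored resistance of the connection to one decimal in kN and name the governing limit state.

Weld metal: throat = 0.707×8 = 5.656 mm, L = 2×200 = 400 mm. φR_n = 0.75 × 0.6 × 480 × 5.656 × 400 = 488.7 kN.
Base metal shear (8 mm plate): yield φR_n = 1.0×0.6×350×8×400 = 672.0 kN; rupture φR_n = 0.75×0.6×450×8×400 = 648.0 kN; take 648.0 kN (rupture).
Governing: min(488.7, 648.0) = 488.7 kN → weld metal.

488.7 kN (weld metal governs)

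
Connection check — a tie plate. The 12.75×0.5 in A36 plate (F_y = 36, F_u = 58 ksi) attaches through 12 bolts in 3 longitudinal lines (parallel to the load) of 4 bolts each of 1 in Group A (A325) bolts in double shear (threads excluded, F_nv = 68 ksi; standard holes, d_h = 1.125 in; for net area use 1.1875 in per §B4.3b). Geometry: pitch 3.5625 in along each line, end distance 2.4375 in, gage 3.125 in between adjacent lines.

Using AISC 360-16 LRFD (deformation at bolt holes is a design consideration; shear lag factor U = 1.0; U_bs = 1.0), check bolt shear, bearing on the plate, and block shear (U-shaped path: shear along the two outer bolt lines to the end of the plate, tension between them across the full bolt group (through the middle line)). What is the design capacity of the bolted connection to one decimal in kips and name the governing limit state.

Bolt shear: A_b = π(1)²/4 = 0.7854 in². φR_n = 0.75 × 68 × 0.7854 × 12 × 2 = 961.3 kips.
Bearing (0.5 in plate, F_u = 58 ksi): end bolts L_c = 2.4375 − 1.125/2 = 1.875, R_n = min(1.2×1.875×0.5×58, 2.4×1×0.5×58) = 65.25 kips/bolt; interior L_c = 3.5625 − 1.125 = 2.4375, R_n = 69.6 kips/bolt. φR_n = 0.75 × (3×65.25 + 9×69.6) = 616.6 kips.
Block shear: shear path 2×[2.4375+3×3.5625] = 2×13.125 in, A_gv = 13.125, A_nv = 2×(13.125 − 3.5×1.1875)×0.5 = 8.9688 in²; tension across gage: (6.25 − 2×1.1875)×0.5 = 1.9375 in². R_n = min(0.6×58×8.9688, 0.6×36×13.125) + 1.0×58×1.9375 = min(312.11, 283.5) + 112.38 = 395.88 kips. φR_n = 0.75 × 395.88 = 296.9 kips.
Governing: min(961.3, 616.6, 296.9) = 296.9 kips → block shear.

296.9 kips (block shear governs)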